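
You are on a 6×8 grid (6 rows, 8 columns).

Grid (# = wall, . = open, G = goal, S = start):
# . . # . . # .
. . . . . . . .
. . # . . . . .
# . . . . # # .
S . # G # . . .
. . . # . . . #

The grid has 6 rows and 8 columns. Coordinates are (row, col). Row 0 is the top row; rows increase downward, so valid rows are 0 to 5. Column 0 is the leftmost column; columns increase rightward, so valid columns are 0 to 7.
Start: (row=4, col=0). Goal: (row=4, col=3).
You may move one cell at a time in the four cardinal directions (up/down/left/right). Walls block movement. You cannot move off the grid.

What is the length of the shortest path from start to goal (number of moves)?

BFS from (row=4, col=0) until reaching (row=4, col=3):
  Distance 0: (row=4, col=0)
  Distance 1: (row=4, col=1), (row=5, col=0)
  Distance 2: (row=3, col=1), (row=5, col=1)
  Distance 3: (row=2, col=1), (row=3, col=2), (row=5, col=2)
  Distance 4: (row=1, col=1), (row=2, col=0), (row=3, col=3)
  Distance 5: (row=0, col=1), (row=1, col=0), (row=1, col=2), (row=2, col=3), (row=3, col=4), (row=4, col=3)  <- goal reached here
One shortest path (5 moves): (row=4, col=0) -> (row=4, col=1) -> (row=3, col=1) -> (row=3, col=2) -> (row=3, col=3) -> (row=4, col=3)

Answer: Shortest path length: 5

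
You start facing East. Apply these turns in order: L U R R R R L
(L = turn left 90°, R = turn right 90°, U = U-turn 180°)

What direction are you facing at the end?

Answer: Final heading: East

Derivation:
Start: East
  L (left (90° counter-clockwise)) -> North
  U (U-turn (180°)) -> South
  R (right (90° clockwise)) -> West
  R (right (90° clockwise)) -> North
  R (right (90° clockwise)) -> East
  R (right (90° clockwise)) -> South
  L (left (90° counter-clockwise)) -> East
Final: East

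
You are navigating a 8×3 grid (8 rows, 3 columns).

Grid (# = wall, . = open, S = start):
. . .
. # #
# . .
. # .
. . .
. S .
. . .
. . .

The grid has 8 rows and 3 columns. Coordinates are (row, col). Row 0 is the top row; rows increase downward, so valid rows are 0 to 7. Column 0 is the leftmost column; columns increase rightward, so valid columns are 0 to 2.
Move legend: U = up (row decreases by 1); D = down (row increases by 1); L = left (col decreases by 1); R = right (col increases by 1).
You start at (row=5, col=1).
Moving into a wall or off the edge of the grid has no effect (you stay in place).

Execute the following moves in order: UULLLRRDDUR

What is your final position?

Start: (row=5, col=1)
  U (up): (row=5, col=1) -> (row=4, col=1)
  U (up): blocked, stay at (row=4, col=1)
  L (left): (row=4, col=1) -> (row=4, col=0)
  L (left): blocked, stay at (row=4, col=0)
  L (left): blocked, stay at (row=4, col=0)
  R (right): (row=4, col=0) -> (row=4, col=1)
  R (right): (row=4, col=1) -> (row=4, col=2)
  D (down): (row=4, col=2) -> (row=5, col=2)
  D (down): (row=5, col=2) -> (row=6, col=2)
  U (up): (row=6, col=2) -> (row=5, col=2)
  R (right): blocked, stay at (row=5, col=2)
Final: (row=5, col=2)

Answer: Final position: (row=5, col=2)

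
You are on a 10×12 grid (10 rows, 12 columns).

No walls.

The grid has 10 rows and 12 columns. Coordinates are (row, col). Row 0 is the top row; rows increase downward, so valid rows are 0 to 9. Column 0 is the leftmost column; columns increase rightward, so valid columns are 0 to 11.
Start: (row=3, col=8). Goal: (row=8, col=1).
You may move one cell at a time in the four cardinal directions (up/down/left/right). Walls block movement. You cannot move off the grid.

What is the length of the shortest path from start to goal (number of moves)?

Answer: Shortest path length: 12

Derivation:
BFS from (row=3, col=8) until reaching (row=8, col=1):
  Distance 0: (row=3, col=8)
  Distance 1: (row=2, col=8), (row=3, col=7), (row=3, col=9), (row=4, col=8)
  Distance 2: (row=1, col=8), (row=2, col=7), (row=2, col=9), (row=3, col=6), (row=3, col=10), (row=4, col=7), (row=4, col=9), (row=5, col=8)
  Distance 3: (row=0, col=8), (row=1, col=7), (row=1, col=9), (row=2, col=6), (row=2, col=10), (row=3, col=5), (row=3, col=11), (row=4, col=6), (row=4, col=10), (row=5, col=7), (row=5, col=9), (row=6, col=8)
  Distance 4: (row=0, col=7), (row=0, col=9), (row=1, col=6), (row=1, col=10), (row=2, col=5), (row=2, col=11), (row=3, col=4), (row=4, col=5), (row=4, col=11), (row=5, col=6), (row=5, col=10), (row=6, col=7), (row=6, col=9), (row=7, col=8)
  Distance 5: (row=0, col=6), (row=0, col=10), (row=1, col=5), (row=1, col=11), (row=2, col=4), (row=3, col=3), (row=4, col=4), (row=5, col=5), (row=5, col=11), (row=6, col=6), (row=6, col=10), (row=7, col=7), (row=7, col=9), (row=8, col=8)
  Distance 6: (row=0, col=5), (row=0, col=11), (row=1, col=4), (row=2, col=3), (row=3, col=2), (row=4, col=3), (row=5, col=4), (row=6, col=5), (row=6, col=11), (row=7, col=6), (row=7, col=10), (row=8, col=7), (row=8, col=9), (row=9, col=8)
  Distance 7: (row=0, col=4), (row=1, col=3), (row=2, col=2), (row=3, col=1), (row=4, col=2), (row=5, col=3), (row=6, col=4), (row=7, col=5), (row=7, col=11), (row=8, col=6), (row=8, col=10), (row=9, col=7), (row=9, col=9)
  Distance 8: (row=0, col=3), (row=1, col=2), (row=2, col=1), (row=3, col=0), (row=4, col=1), (row=5, col=2), (row=6, col=3), (row=7, col=4), (row=8, col=5), (row=8, col=11), (row=9, col=6), (row=9, col=10)
  Distance 9: (row=0, col=2), (row=1, col=1), (row=2, col=0), (row=4, col=0), (row=5, col=1), (row=6, col=2), (row=7, col=3), (row=8, col=4), (row=9, col=5), (row=9, col=11)
  Distance 10: (row=0, col=1), (row=1, col=0), (row=5, col=0), (row=6, col=1), (row=7, col=2), (row=8, col=3), (row=9, col=4)
  Distance 11: (row=0, col=0), (row=6, col=0), (row=7, col=1), (row=8, col=2), (row=9, col=3)
  Distance 12: (row=7, col=0), (row=8, col=1), (row=9, col=2)  <- goal reached here
One shortest path (12 moves): (row=3, col=8) -> (row=3, col=7) -> (row=3, col=6) -> (row=3, col=5) -> (row=3, col=4) -> (row=3, col=3) -> (row=3, col=2) -> (row=3, col=1) -> (row=4, col=1) -> (row=5, col=1) -> (row=6, col=1) -> (row=7, col=1) -> (row=8, col=1)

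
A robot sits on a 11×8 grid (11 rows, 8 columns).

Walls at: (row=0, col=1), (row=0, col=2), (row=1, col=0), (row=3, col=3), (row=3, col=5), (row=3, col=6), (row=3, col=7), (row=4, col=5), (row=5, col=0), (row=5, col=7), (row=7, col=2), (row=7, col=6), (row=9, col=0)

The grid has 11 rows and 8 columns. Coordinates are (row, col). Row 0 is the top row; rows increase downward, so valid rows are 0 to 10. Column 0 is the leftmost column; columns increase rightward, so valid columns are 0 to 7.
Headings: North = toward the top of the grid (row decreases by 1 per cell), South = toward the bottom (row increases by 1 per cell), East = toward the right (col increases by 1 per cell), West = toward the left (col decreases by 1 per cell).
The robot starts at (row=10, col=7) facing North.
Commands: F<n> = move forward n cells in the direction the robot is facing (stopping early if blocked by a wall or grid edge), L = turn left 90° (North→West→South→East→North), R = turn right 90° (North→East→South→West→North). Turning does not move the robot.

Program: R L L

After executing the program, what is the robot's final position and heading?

Start: (row=10, col=7), facing North
  R: turn right, now facing East
  L: turn left, now facing North
  L: turn left, now facing West
Final: (row=10, col=7), facing West

Answer: Final position: (row=10, col=7), facing West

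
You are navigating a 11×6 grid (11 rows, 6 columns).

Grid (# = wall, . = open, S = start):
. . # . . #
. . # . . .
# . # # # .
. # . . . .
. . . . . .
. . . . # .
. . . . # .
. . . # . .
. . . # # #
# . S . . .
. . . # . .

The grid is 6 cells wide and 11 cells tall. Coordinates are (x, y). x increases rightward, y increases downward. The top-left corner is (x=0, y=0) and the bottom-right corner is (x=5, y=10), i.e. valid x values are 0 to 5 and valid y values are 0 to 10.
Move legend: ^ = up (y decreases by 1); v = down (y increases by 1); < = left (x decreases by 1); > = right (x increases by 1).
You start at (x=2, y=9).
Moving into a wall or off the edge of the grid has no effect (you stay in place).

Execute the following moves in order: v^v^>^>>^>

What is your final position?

Start: (x=2, y=9)
  v (down): (x=2, y=9) -> (x=2, y=10)
  ^ (up): (x=2, y=10) -> (x=2, y=9)
  v (down): (x=2, y=9) -> (x=2, y=10)
  ^ (up): (x=2, y=10) -> (x=2, y=9)
  > (right): (x=2, y=9) -> (x=3, y=9)
  ^ (up): blocked, stay at (x=3, y=9)
  > (right): (x=3, y=9) -> (x=4, y=9)
  > (right): (x=4, y=9) -> (x=5, y=9)
  ^ (up): blocked, stay at (x=5, y=9)
  > (right): blocked, stay at (x=5, y=9)
Final: (x=5, y=9)

Answer: Final position: (x=5, y=9)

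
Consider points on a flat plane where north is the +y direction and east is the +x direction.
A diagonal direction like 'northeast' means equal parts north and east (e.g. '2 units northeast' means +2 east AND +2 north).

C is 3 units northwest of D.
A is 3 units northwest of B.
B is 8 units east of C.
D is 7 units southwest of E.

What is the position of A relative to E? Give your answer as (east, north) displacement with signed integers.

Place E at the origin (east=0, north=0).
  D is 7 units southwest of E: delta (east=-7, north=-7); D at (east=-7, north=-7).
  C is 3 units northwest of D: delta (east=-3, north=+3); C at (east=-10, north=-4).
  B is 8 units east of C: delta (east=+8, north=+0); B at (east=-2, north=-4).
  A is 3 units northwest of B: delta (east=-3, north=+3); A at (east=-5, north=-1).
Therefore A relative to E: (east=-5, north=-1).

Answer: A is at (east=-5, north=-1) relative to E.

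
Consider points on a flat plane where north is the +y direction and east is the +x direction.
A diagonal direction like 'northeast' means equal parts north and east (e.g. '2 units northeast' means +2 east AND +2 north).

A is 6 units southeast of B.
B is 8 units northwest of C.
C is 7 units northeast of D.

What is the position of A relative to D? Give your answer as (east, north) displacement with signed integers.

Answer: A is at (east=5, north=9) relative to D.

Derivation:
Place D at the origin (east=0, north=0).
  C is 7 units northeast of D: delta (east=+7, north=+7); C at (east=7, north=7).
  B is 8 units northwest of C: delta (east=-8, north=+8); B at (east=-1, north=15).
  A is 6 units southeast of B: delta (east=+6, north=-6); A at (east=5, north=9).
Therefore A relative to D: (east=5, north=9).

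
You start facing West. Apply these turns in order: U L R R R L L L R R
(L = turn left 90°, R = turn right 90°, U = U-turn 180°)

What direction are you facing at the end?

Answer: Final heading: South

Derivation:
Start: West
  U (U-turn (180°)) -> East
  L (left (90° counter-clockwise)) -> North
  R (right (90° clockwise)) -> East
  R (right (90° clockwise)) -> South
  R (right (90° clockwise)) -> West
  L (left (90° counter-clockwise)) -> South
  L (left (90° counter-clockwise)) -> East
  L (left (90° counter-clockwise)) -> North
  R (right (90° clockwise)) -> East
  R (right (90° clockwise)) -> South
Final: South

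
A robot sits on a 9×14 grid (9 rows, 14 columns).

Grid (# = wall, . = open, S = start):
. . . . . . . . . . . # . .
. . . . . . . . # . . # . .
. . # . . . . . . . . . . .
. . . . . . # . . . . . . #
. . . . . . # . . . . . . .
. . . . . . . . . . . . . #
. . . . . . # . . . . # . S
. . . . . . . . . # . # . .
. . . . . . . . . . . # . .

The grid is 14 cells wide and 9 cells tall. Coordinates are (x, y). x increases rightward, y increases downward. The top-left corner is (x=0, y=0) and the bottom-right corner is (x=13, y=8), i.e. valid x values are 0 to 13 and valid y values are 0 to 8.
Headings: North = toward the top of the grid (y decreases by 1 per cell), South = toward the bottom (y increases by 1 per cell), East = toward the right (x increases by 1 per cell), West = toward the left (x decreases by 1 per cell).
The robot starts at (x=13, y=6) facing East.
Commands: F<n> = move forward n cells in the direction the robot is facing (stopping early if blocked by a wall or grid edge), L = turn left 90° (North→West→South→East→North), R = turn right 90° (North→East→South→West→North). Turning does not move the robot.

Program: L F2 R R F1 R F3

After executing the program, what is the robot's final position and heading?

Answer: Final position: (x=12, y=7), facing West

Derivation:
Start: (x=13, y=6), facing East
  L: turn left, now facing North
  F2: move forward 0/2 (blocked), now at (x=13, y=6)
  R: turn right, now facing East
  R: turn right, now facing South
  F1: move forward 1, now at (x=13, y=7)
  R: turn right, now facing West
  F3: move forward 1/3 (blocked), now at (x=12, y=7)
Final: (x=12, y=7), facing West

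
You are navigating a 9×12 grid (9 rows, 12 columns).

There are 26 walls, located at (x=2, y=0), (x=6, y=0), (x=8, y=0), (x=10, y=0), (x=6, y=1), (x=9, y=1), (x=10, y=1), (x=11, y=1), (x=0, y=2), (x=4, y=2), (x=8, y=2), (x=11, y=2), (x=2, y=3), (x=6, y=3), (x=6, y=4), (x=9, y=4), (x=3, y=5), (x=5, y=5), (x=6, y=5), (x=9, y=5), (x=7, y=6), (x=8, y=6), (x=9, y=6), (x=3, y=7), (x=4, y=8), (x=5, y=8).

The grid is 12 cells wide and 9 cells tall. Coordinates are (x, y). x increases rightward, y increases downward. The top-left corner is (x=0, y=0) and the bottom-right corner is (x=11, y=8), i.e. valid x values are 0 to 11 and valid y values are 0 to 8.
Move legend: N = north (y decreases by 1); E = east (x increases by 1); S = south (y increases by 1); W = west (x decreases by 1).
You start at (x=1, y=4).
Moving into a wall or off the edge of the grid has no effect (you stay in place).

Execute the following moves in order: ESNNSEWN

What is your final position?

Start: (x=1, y=4)
  E (east): (x=1, y=4) -> (x=2, y=4)
  S (south): (x=2, y=4) -> (x=2, y=5)
  N (north): (x=2, y=5) -> (x=2, y=4)
  N (north): blocked, stay at (x=2, y=4)
  S (south): (x=2, y=4) -> (x=2, y=5)
  E (east): blocked, stay at (x=2, y=5)
  W (west): (x=2, y=5) -> (x=1, y=5)
  N (north): (x=1, y=5) -> (x=1, y=4)
Final: (x=1, y=4)

Answer: Final position: (x=1, y=4)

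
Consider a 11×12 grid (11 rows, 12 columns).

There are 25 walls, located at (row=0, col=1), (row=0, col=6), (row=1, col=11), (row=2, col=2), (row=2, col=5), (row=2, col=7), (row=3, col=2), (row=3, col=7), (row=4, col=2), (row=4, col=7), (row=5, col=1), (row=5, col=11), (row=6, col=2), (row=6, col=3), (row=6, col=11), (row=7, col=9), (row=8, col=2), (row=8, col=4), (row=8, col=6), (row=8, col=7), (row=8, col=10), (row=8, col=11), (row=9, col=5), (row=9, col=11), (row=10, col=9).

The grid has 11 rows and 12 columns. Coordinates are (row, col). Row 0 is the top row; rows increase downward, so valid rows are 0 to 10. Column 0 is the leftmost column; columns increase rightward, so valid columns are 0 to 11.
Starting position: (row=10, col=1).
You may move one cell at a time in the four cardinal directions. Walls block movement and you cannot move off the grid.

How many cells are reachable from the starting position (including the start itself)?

BFS flood-fill from (row=10, col=1):
  Distance 0: (row=10, col=1)
  Distance 1: (row=9, col=1), (row=10, col=0), (row=10, col=2)
  Distance 2: (row=8, col=1), (row=9, col=0), (row=9, col=2), (row=10, col=3)
  Distance 3: (row=7, col=1), (row=8, col=0), (row=9, col=3), (row=10, col=4)
  Distance 4: (row=6, col=1), (row=7, col=0), (row=7, col=2), (row=8, col=3), (row=9, col=4), (row=10, col=5)
  Distance 5: (row=6, col=0), (row=7, col=3), (row=10, col=6)
  Distance 6: (row=5, col=0), (row=7, col=4), (row=9, col=6), (row=10, col=7)
  Distance 7: (row=4, col=0), (row=6, col=4), (row=7, col=5), (row=9, col=7), (row=10, col=8)
  Distance 8: (row=3, col=0), (row=4, col=1), (row=5, col=4), (row=6, col=5), (row=7, col=6), (row=8, col=5), (row=9, col=8)
  Distance 9: (row=2, col=0), (row=3, col=1), (row=4, col=4), (row=5, col=3), (row=5, col=5), (row=6, col=6), (row=7, col=7), (row=8, col=8), (row=9, col=9)
  Distance 10: (row=1, col=0), (row=2, col=1), (row=3, col=4), (row=4, col=3), (row=4, col=5), (row=5, col=2), (row=5, col=6), (row=6, col=7), (row=7, col=8), (row=8, col=9), (row=9, col=10)
  Distance 11: (row=0, col=0), (row=1, col=1), (row=2, col=4), (row=3, col=3), (row=3, col=5), (row=4, col=6), (row=5, col=7), (row=6, col=8), (row=10, col=10)
  Distance 12: (row=1, col=2), (row=1, col=4), (row=2, col=3), (row=3, col=6), (row=5, col=8), (row=6, col=9), (row=10, col=11)
  Distance 13: (row=0, col=2), (row=0, col=4), (row=1, col=3), (row=1, col=5), (row=2, col=6), (row=4, col=8), (row=5, col=9), (row=6, col=10)
  Distance 14: (row=0, col=3), (row=0, col=5), (row=1, col=6), (row=3, col=8), (row=4, col=9), (row=5, col=10), (row=7, col=10)
  Distance 15: (row=1, col=7), (row=2, col=8), (row=3, col=9), (row=4, col=10), (row=7, col=11)
  Distance 16: (row=0, col=7), (row=1, col=8), (row=2, col=9), (row=3, col=10), (row=4, col=11)
  Distance 17: (row=0, col=8), (row=1, col=9), (row=2, col=10), (row=3, col=11)
  Distance 18: (row=0, col=9), (row=1, col=10), (row=2, col=11)
  Distance 19: (row=0, col=10)
  Distance 20: (row=0, col=11)
Total reachable: 107 (grid has 107 open cells total)

Answer: Reachable cells: 107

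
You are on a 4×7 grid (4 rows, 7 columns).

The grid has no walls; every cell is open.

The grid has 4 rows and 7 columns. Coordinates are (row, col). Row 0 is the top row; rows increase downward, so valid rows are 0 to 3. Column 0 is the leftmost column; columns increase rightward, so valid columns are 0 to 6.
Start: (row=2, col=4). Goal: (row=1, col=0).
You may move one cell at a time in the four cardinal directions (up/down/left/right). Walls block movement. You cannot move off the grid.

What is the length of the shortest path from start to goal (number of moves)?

Answer: Shortest path length: 5

Derivation:
BFS from (row=2, col=4) until reaching (row=1, col=0):
  Distance 0: (row=2, col=4)
  Distance 1: (row=1, col=4), (row=2, col=3), (row=2, col=5), (row=3, col=4)
  Distance 2: (row=0, col=4), (row=1, col=3), (row=1, col=5), (row=2, col=2), (row=2, col=6), (row=3, col=3), (row=3, col=5)
  Distance 3: (row=0, col=3), (row=0, col=5), (row=1, col=2), (row=1, col=6), (row=2, col=1), (row=3, col=2), (row=3, col=6)
  Distance 4: (row=0, col=2), (row=0, col=6), (row=1, col=1), (row=2, col=0), (row=3, col=1)
  Distance 5: (row=0, col=1), (row=1, col=0), (row=3, col=0)  <- goal reached here
One shortest path (5 moves): (row=2, col=4) -> (row=2, col=3) -> (row=2, col=2) -> (row=2, col=1) -> (row=2, col=0) -> (row=1, col=0)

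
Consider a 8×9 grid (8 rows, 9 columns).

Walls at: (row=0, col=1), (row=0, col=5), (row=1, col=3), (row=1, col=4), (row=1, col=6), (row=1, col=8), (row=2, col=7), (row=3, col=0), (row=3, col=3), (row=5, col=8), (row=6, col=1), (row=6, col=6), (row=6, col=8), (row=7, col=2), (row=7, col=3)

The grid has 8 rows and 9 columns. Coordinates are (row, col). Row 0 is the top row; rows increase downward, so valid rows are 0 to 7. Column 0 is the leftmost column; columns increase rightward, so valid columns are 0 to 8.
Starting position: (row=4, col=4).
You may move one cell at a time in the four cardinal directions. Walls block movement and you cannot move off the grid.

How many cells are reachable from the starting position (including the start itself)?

BFS flood-fill from (row=4, col=4):
  Distance 0: (row=4, col=4)
  Distance 1: (row=3, col=4), (row=4, col=3), (row=4, col=5), (row=5, col=4)
  Distance 2: (row=2, col=4), (row=3, col=5), (row=4, col=2), (row=4, col=6), (row=5, col=3), (row=5, col=5), (row=6, col=4)
  Distance 3: (row=2, col=3), (row=2, col=5), (row=3, col=2), (row=3, col=6), (row=4, col=1), (row=4, col=7), (row=5, col=2), (row=5, col=6), (row=6, col=3), (row=6, col=5), (row=7, col=4)
  Distance 4: (row=1, col=5), (row=2, col=2), (row=2, col=6), (row=3, col=1), (row=3, col=7), (row=4, col=0), (row=4, col=8), (row=5, col=1), (row=5, col=7), (row=6, col=2), (row=7, col=5)
  Distance 5: (row=1, col=2), (row=2, col=1), (row=3, col=8), (row=5, col=0), (row=6, col=7), (row=7, col=6)
  Distance 6: (row=0, col=2), (row=1, col=1), (row=2, col=0), (row=2, col=8), (row=6, col=0), (row=7, col=7)
  Distance 7: (row=0, col=3), (row=1, col=0), (row=7, col=0), (row=7, col=8)
  Distance 8: (row=0, col=0), (row=0, col=4), (row=7, col=1)
Total reachable: 53 (grid has 57 open cells total)

Answer: Reachable cells: 53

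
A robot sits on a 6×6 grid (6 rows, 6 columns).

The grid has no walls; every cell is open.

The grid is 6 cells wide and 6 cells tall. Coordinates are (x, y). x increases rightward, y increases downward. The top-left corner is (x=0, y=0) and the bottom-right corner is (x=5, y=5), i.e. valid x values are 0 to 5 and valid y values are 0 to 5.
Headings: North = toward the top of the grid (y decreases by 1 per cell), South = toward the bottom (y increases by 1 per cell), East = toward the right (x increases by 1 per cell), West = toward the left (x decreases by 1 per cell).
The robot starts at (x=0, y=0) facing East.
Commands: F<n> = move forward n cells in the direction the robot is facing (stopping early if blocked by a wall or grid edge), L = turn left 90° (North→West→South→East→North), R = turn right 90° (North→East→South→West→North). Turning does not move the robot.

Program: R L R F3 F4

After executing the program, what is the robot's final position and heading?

Start: (x=0, y=0), facing East
  R: turn right, now facing South
  L: turn left, now facing East
  R: turn right, now facing South
  F3: move forward 3, now at (x=0, y=3)
  F4: move forward 2/4 (blocked), now at (x=0, y=5)
Final: (x=0, y=5), facing South

Answer: Final position: (x=0, y=5), facing South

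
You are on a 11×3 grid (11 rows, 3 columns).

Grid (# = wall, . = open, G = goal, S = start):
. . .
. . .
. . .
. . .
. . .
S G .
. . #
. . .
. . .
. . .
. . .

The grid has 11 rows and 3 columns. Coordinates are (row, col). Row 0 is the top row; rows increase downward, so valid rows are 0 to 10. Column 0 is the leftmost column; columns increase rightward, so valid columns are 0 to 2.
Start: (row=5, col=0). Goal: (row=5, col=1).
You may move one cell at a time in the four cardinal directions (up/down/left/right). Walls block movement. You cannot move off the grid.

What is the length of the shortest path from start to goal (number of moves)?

BFS from (row=5, col=0) until reaching (row=5, col=1):
  Distance 0: (row=5, col=0)
  Distance 1: (row=4, col=0), (row=5, col=1), (row=6, col=0)  <- goal reached here
One shortest path (1 moves): (row=5, col=0) -> (row=5, col=1)

Answer: Shortest path length: 1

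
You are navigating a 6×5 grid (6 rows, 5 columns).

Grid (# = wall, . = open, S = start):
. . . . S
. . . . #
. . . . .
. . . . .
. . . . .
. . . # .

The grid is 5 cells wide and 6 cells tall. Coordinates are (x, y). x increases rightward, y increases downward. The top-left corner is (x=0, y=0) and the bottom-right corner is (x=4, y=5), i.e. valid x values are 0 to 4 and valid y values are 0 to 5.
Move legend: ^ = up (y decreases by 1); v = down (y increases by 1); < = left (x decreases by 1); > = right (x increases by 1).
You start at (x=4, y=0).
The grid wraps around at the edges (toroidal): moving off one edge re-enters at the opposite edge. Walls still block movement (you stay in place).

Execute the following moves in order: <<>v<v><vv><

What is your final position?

Start: (x=4, y=0)
  < (left): (x=4, y=0) -> (x=3, y=0)
  < (left): (x=3, y=0) -> (x=2, y=0)
  > (right): (x=2, y=0) -> (x=3, y=0)
  v (down): (x=3, y=0) -> (x=3, y=1)
  < (left): (x=3, y=1) -> (x=2, y=1)
  v (down): (x=2, y=1) -> (x=2, y=2)
  > (right): (x=2, y=2) -> (x=3, y=2)
  < (left): (x=3, y=2) -> (x=2, y=2)
  v (down): (x=2, y=2) -> (x=2, y=3)
  v (down): (x=2, y=3) -> (x=2, y=4)
  > (right): (x=2, y=4) -> (x=3, y=4)
  < (left): (x=3, y=4) -> (x=2, y=4)
Final: (x=2, y=4)

Answer: Final position: (x=2, y=4)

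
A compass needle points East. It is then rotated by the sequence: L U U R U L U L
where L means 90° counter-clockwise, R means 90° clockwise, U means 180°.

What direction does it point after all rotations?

Start: East
  L (left (90° counter-clockwise)) -> North
  U (U-turn (180°)) -> South
  U (U-turn (180°)) -> North
  R (right (90° clockwise)) -> East
  U (U-turn (180°)) -> West
  L (left (90° counter-clockwise)) -> South
  U (U-turn (180°)) -> North
  L (left (90° counter-clockwise)) -> West
Final: West

Answer: Final heading: West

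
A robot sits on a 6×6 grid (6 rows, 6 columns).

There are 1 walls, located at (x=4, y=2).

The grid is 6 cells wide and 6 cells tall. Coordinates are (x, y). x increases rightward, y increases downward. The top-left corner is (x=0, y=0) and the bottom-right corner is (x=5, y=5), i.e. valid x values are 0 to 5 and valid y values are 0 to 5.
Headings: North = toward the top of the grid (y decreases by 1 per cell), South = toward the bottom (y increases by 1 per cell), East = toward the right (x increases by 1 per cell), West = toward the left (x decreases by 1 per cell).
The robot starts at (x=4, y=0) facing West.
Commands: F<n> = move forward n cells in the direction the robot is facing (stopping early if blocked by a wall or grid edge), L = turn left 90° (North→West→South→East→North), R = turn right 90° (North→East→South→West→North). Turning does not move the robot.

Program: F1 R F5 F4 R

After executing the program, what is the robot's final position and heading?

Answer: Final position: (x=3, y=0), facing East

Derivation:
Start: (x=4, y=0), facing West
  F1: move forward 1, now at (x=3, y=0)
  R: turn right, now facing North
  F5: move forward 0/5 (blocked), now at (x=3, y=0)
  F4: move forward 0/4 (blocked), now at (x=3, y=0)
  R: turn right, now facing East
Final: (x=3, y=0), facing East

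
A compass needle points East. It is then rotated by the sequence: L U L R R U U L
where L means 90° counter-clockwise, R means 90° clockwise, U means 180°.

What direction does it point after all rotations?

Start: East
  L (left (90° counter-clockwise)) -> North
  U (U-turn (180°)) -> South
  L (left (90° counter-clockwise)) -> East
  R (right (90° clockwise)) -> South
  R (right (90° clockwise)) -> West
  U (U-turn (180°)) -> East
  U (U-turn (180°)) -> West
  L (left (90° counter-clockwise)) -> South
Final: South

Answer: Final heading: South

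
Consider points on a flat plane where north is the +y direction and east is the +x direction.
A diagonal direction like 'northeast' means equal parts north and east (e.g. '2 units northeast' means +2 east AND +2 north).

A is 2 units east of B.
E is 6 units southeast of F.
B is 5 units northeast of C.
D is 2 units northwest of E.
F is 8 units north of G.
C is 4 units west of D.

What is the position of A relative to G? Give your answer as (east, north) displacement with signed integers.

Place G at the origin (east=0, north=0).
  F is 8 units north of G: delta (east=+0, north=+8); F at (east=0, north=8).
  E is 6 units southeast of F: delta (east=+6, north=-6); E at (east=6, north=2).
  D is 2 units northwest of E: delta (east=-2, north=+2); D at (east=4, north=4).
  C is 4 units west of D: delta (east=-4, north=+0); C at (east=0, north=4).
  B is 5 units northeast of C: delta (east=+5, north=+5); B at (east=5, north=9).
  A is 2 units east of B: delta (east=+2, north=+0); A at (east=7, north=9).
Therefore A relative to G: (east=7, north=9).

Answer: A is at (east=7, north=9) relative to G.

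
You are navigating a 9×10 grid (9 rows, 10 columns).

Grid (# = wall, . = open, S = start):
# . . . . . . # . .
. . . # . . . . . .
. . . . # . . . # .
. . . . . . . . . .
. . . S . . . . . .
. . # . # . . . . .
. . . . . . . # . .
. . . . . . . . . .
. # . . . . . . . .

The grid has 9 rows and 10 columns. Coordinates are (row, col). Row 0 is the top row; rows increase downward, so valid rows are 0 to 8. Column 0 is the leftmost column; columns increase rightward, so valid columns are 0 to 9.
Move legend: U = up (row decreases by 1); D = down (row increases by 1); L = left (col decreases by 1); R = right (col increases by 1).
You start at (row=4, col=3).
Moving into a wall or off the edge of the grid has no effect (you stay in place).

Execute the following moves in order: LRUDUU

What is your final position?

Start: (row=4, col=3)
  L (left): (row=4, col=3) -> (row=4, col=2)
  R (right): (row=4, col=2) -> (row=4, col=3)
  U (up): (row=4, col=3) -> (row=3, col=3)
  D (down): (row=3, col=3) -> (row=4, col=3)
  U (up): (row=4, col=3) -> (row=3, col=3)
  U (up): (row=3, col=3) -> (row=2, col=3)
Final: (row=2, col=3)

Answer: Final position: (row=2, col=3)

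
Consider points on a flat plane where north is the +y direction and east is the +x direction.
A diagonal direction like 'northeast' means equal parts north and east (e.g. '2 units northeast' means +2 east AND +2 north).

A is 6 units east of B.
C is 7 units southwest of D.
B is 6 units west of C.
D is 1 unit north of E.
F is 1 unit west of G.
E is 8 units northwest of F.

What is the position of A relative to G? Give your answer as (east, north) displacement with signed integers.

Place G at the origin (east=0, north=0).
  F is 1 unit west of G: delta (east=-1, north=+0); F at (east=-1, north=0).
  E is 8 units northwest of F: delta (east=-8, north=+8); E at (east=-9, north=8).
  D is 1 unit north of E: delta (east=+0, north=+1); D at (east=-9, north=9).
  C is 7 units southwest of D: delta (east=-7, north=-7); C at (east=-16, north=2).
  B is 6 units west of C: delta (east=-6, north=+0); B at (east=-22, north=2).
  A is 6 units east of B: delta (east=+6, north=+0); A at (east=-16, north=2).
Therefore A relative to G: (east=-16, north=2).

Answer: A is at (east=-16, north=2) relative to G.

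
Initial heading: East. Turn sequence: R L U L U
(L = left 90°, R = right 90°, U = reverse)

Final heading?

Start: East
  R (right (90° clockwise)) -> South
  L (left (90° counter-clockwise)) -> East
  U (U-turn (180°)) -> West
  L (left (90° counter-clockwise)) -> South
  U (U-turn (180°)) -> North
Final: North

Answer: Final heading: North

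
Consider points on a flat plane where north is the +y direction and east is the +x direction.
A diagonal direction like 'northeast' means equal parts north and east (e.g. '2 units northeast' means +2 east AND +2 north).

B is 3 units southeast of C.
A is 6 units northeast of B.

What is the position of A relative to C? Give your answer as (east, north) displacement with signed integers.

Place C at the origin (east=0, north=0).
  B is 3 units southeast of C: delta (east=+3, north=-3); B at (east=3, north=-3).
  A is 6 units northeast of B: delta (east=+6, north=+6); A at (east=9, north=3).
Therefore A relative to C: (east=9, north=3).

Answer: A is at (east=9, north=3) relative to C.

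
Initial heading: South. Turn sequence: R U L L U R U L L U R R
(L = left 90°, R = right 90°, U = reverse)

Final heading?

Answer: Final heading: South

Derivation:
Start: South
  R (right (90° clockwise)) -> West
  U (U-turn (180°)) -> East
  L (left (90° counter-clockwise)) -> North
  L (left (90° counter-clockwise)) -> West
  U (U-turn (180°)) -> East
  R (right (90° clockwise)) -> South
  U (U-turn (180°)) -> North
  L (left (90° counter-clockwise)) -> West
  L (left (90° counter-clockwise)) -> South
  U (U-turn (180°)) -> North
  R (right (90° clockwise)) -> East
  R (right (90° clockwise)) -> South
Final: South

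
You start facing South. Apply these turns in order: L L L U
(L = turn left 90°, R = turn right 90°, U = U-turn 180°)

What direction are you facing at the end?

Answer: Final heading: East

Derivation:
Start: South
  L (left (90° counter-clockwise)) -> East
  L (left (90° counter-clockwise)) -> North
  L (left (90° counter-clockwise)) -> West
  U (U-turn (180°)) -> East
Final: East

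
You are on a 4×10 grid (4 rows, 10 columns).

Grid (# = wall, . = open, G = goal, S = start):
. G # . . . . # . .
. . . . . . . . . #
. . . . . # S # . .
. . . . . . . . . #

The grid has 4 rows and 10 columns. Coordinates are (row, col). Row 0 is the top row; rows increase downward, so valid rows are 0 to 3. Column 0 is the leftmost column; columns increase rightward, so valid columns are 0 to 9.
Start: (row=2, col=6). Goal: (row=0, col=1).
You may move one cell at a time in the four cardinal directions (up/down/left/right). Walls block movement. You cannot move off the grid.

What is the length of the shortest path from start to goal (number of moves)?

Answer: Shortest path length: 7

Derivation:
BFS from (row=2, col=6) until reaching (row=0, col=1):
  Distance 0: (row=2, col=6)
  Distance 1: (row=1, col=6), (row=3, col=6)
  Distance 2: (row=0, col=6), (row=1, col=5), (row=1, col=7), (row=3, col=5), (row=3, col=7)
  Distance 3: (row=0, col=5), (row=1, col=4), (row=1, col=8), (row=3, col=4), (row=3, col=8)
  Distance 4: (row=0, col=4), (row=0, col=8), (row=1, col=3), (row=2, col=4), (row=2, col=8), (row=3, col=3)
  Distance 5: (row=0, col=3), (row=0, col=9), (row=1, col=2), (row=2, col=3), (row=2, col=9), (row=3, col=2)
  Distance 6: (row=1, col=1), (row=2, col=2), (row=3, col=1)
  Distance 7: (row=0, col=1), (row=1, col=0), (row=2, col=1), (row=3, col=0)  <- goal reached here
One shortest path (7 moves): (row=2, col=6) -> (row=1, col=6) -> (row=1, col=5) -> (row=1, col=4) -> (row=1, col=3) -> (row=1, col=2) -> (row=1, col=1) -> (row=0, col=1)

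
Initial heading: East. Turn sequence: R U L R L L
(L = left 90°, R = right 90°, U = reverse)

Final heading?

Start: East
  R (right (90° clockwise)) -> South
  U (U-turn (180°)) -> North
  L (left (90° counter-clockwise)) -> West
  R (right (90° clockwise)) -> North
  L (left (90° counter-clockwise)) -> West
  L (left (90° counter-clockwise)) -> South
Final: South

Answer: Final heading: South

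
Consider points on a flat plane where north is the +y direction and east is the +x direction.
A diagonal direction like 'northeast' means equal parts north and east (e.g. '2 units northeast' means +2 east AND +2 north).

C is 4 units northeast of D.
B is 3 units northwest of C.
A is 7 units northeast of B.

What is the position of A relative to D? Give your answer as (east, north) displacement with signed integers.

Place D at the origin (east=0, north=0).
  C is 4 units northeast of D: delta (east=+4, north=+4); C at (east=4, north=4).
  B is 3 units northwest of C: delta (east=-3, north=+3); B at (east=1, north=7).
  A is 7 units northeast of B: delta (east=+7, north=+7); A at (east=8, north=14).
Therefore A relative to D: (east=8, north=14).

Answer: A is at (east=8, north=14) relative to D.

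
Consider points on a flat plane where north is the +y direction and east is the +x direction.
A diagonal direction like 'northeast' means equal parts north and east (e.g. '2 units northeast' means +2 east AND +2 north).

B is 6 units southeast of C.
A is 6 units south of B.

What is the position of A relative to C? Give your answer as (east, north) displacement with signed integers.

Place C at the origin (east=0, north=0).
  B is 6 units southeast of C: delta (east=+6, north=-6); B at (east=6, north=-6).
  A is 6 units south of B: delta (east=+0, north=-6); A at (east=6, north=-12).
Therefore A relative to C: (east=6, north=-12).

Answer: A is at (east=6, north=-12) relative to C.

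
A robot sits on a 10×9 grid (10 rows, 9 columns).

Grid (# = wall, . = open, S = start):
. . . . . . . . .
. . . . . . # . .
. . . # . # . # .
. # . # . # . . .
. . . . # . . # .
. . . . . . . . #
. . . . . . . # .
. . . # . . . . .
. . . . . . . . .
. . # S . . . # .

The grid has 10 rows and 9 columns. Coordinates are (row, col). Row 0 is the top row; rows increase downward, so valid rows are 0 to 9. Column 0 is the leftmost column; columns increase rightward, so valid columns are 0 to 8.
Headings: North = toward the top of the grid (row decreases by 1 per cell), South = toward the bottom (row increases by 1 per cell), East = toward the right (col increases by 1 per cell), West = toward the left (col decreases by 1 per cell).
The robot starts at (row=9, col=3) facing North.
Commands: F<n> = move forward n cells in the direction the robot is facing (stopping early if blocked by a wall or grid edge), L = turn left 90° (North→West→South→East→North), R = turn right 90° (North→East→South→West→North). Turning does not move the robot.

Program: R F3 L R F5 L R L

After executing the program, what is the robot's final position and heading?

Start: (row=9, col=3), facing North
  R: turn right, now facing East
  F3: move forward 3, now at (row=9, col=6)
  L: turn left, now facing North
  R: turn right, now facing East
  F5: move forward 0/5 (blocked), now at (row=9, col=6)
  L: turn left, now facing North
  R: turn right, now facing East
  L: turn left, now facing North
Final: (row=9, col=6), facing North

Answer: Final position: (row=9, col=6), facing North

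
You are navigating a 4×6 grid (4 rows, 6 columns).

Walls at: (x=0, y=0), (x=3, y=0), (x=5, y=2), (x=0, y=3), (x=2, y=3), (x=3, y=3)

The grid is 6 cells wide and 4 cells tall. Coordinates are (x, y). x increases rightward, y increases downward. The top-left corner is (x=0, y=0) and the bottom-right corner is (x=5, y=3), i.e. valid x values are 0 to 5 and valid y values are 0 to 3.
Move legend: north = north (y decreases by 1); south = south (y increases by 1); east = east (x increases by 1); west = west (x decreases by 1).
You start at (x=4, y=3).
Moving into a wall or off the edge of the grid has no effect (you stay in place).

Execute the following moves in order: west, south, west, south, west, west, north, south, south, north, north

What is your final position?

Start: (x=4, y=3)
  west (west): blocked, stay at (x=4, y=3)
  south (south): blocked, stay at (x=4, y=3)
  west (west): blocked, stay at (x=4, y=3)
  south (south): blocked, stay at (x=4, y=3)
  west (west): blocked, stay at (x=4, y=3)
  west (west): blocked, stay at (x=4, y=3)
  north (north): (x=4, y=3) -> (x=4, y=2)
  south (south): (x=4, y=2) -> (x=4, y=3)
  south (south): blocked, stay at (x=4, y=3)
  north (north): (x=4, y=3) -> (x=4, y=2)
  north (north): (x=4, y=2) -> (x=4, y=1)
Final: (x=4, y=1)

Answer: Final position: (x=4, y=1)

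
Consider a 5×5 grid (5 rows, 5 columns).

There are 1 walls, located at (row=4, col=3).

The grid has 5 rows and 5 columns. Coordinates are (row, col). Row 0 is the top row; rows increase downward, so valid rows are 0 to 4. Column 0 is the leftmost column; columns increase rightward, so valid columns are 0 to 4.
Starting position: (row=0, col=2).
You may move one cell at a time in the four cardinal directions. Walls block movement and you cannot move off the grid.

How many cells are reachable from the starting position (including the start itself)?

Answer: Reachable cells: 24

Derivation:
BFS flood-fill from (row=0, col=2):
  Distance 0: (row=0, col=2)
  Distance 1: (row=0, col=1), (row=0, col=3), (row=1, col=2)
  Distance 2: (row=0, col=0), (row=0, col=4), (row=1, col=1), (row=1, col=3), (row=2, col=2)
  Distance 3: (row=1, col=0), (row=1, col=4), (row=2, col=1), (row=2, col=3), (row=3, col=2)
  Distance 4: (row=2, col=0), (row=2, col=4), (row=3, col=1), (row=3, col=3), (row=4, col=2)
  Distance 5: (row=3, col=0), (row=3, col=4), (row=4, col=1)
  Distance 6: (row=4, col=0), (row=4, col=4)
Total reachable: 24 (grid has 24 open cells total)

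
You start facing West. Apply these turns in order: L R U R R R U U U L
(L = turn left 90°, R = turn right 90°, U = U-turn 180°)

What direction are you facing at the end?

Start: West
  L (left (90° counter-clockwise)) -> South
  R (right (90° clockwise)) -> West
  U (U-turn (180°)) -> East
  R (right (90° clockwise)) -> South
  R (right (90° clockwise)) -> West
  R (right (90° clockwise)) -> North
  U (U-turn (180°)) -> South
  U (U-turn (180°)) -> North
  U (U-turn (180°)) -> South
  L (left (90° counter-clockwise)) -> East
Final: East

Answer: Final heading: East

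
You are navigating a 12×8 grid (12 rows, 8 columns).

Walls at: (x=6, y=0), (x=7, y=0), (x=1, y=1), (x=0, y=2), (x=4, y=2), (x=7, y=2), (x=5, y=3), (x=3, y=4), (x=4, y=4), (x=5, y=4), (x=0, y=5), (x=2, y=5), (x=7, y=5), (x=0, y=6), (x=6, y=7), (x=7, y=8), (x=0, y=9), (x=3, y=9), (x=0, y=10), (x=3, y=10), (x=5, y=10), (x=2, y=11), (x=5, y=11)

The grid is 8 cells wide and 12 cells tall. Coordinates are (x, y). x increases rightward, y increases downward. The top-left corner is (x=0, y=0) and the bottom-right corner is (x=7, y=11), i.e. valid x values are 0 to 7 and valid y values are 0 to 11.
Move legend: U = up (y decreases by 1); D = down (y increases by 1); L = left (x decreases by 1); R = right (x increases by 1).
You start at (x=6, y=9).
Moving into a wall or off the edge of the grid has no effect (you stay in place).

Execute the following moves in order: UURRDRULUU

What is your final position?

Answer: Final position: (x=6, y=8)

Derivation:
Start: (x=6, y=9)
  U (up): (x=6, y=9) -> (x=6, y=8)
  U (up): blocked, stay at (x=6, y=8)
  R (right): blocked, stay at (x=6, y=8)
  R (right): blocked, stay at (x=6, y=8)
  D (down): (x=6, y=8) -> (x=6, y=9)
  R (right): (x=6, y=9) -> (x=7, y=9)
  U (up): blocked, stay at (x=7, y=9)
  L (left): (x=7, y=9) -> (x=6, y=9)
  U (up): (x=6, y=9) -> (x=6, y=8)
  U (up): blocked, stay at (x=6, y=8)
Final: (x=6, y=8)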